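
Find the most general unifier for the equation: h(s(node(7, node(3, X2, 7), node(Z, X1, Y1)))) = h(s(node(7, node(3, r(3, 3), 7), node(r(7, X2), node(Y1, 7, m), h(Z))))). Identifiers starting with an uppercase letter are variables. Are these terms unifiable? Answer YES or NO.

YES

Decompose h/1: s(node(7, node(3, X2, 7), node(Z, X1, Y1))) = s(node(7, node(3, r(3, 3), 7), node(r(7, X2), node(Y1, 7, m), h(Z)))).
Decompose s/1: node(7, node(3, X2, 7), node(Z, X1, Y1)) = node(7, node(3, r(3, 3), 7), node(r(7, X2), node(Y1, 7, m), h(Z))).
Decompose node/3: 7 = 7,  node(3, X2, 7) = node(3, r(3, 3), 7),  node(Z, X1, Y1) = node(r(7, X2), node(Y1, 7, m), h(Z)).
Delete trivial equation 7 = 7.
Decompose node/3: 3 = 3,  X2 = r(3, 3),  7 = 7.
Delete trivial equation 3 = 3.
Bind X2 := r(3, 3); substituting into the one remaining equation that mentions X2 gives: node(Z, X1, Y1) = node(r(7, r(3, 3)), node(Y1, 7, m), h(Z)).
Delete trivial equation 7 = 7.
Decompose node/3: Z = r(7, r(3, 3)),  X1 = node(Y1, 7, m),  Y1 = h(Z).
Bind Z := r(7, r(3, 3)); substituting into the one remaining equation that mentions Z gives: Y1 = h(r(7, r(3, 3))).
Bind X1 := node(Y1, 7, m); no other remaining equation mentions X1.
Bind Y1 := h(r(7, r(3, 3))). Substituting into the earlier binding gives X1 := node(h(r(7, r(3, 3))), 7, m).
No equations remain and no clash or occurs-check failure arose, so a unifier exists.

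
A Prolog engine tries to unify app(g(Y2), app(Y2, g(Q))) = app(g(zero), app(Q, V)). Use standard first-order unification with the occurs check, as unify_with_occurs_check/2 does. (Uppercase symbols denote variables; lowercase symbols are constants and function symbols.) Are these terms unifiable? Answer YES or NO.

Decompose app/2: g(Y2) = g(zero),  app(Y2, g(Q)) = app(Q, V).
Decompose g/1: Y2 = zero.
Bind Y2 := zero; substituting into the remaining equation gives: app(zero, g(Q)) = app(Q, V).
Decompose app/2: zero = Q,  g(Q) = V.
Bind Q := zero; substituting into the remaining equation gives: g(zero) = V.
Bind V := g(zero).
No equations remain and no clash or occurs-check failure arose, so a unifier exists.

YES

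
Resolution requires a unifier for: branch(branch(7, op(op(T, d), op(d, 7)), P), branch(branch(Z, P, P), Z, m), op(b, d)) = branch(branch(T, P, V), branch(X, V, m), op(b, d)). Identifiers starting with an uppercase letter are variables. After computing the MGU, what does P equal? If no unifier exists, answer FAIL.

op(op(7, d), op(d, 7))

Decompose branch/3: branch(7, op(op(T, d), op(d, 7)), P) = branch(T, P, V),  branch(branch(Z, P, P), Z, m) = branch(X, V, m),  op(b, d) = op(b, d).
Decompose branch/3: 7 = T,  op(op(T, d), op(d, 7)) = P,  P = V.
Bind T := 7; substituting into the one remaining equation that mentions T gives: op(op(7, d), op(d, 7)) = P.
Bind P := op(op(7, d), op(d, 7)); substituting into the 2 remaining equations that mention P gives: op(op(7, d), op(d, 7)) = V,  branch(branch(Z, op(op(7, d), op(d, 7)), op(op(7, d), op(d, 7))), Z, m) = branch(X, V, m).
Bind V := op(op(7, d), op(d, 7)); substituting into the one remaining equation that mentions V gives: branch(branch(Z, op(op(7, d), op(d, 7)), op(op(7, d), op(d, 7))), Z, m) = branch(X, op(op(7, d), op(d, 7)), m).
Decompose branch/3: branch(Z, op(op(7, d), op(d, 7)), op(op(7, d), op(d, 7))) = X,  Z = op(op(7, d), op(d, 7)),  m = m.
Bind X := branch(Z, op(op(7, d), op(d, 7)), op(op(7, d), op(d, 7))); no other remaining equation mentions X.
Bind Z := op(op(7, d), op(d, 7)); no other remaining equation mentions Z. Substituting into the earlier binding gives X := branch(op(op(7, d), op(d, 7)), op(op(7, d), op(d, 7)), op(op(7, d), op(d, 7))).
Delete trivial equation m = m.
Delete trivial equation op(b, d) = op(b, d).
MGU = { T -> 7, P -> op(op(7, d), op(d, 7)), V -> op(op(7, d), op(d, 7)), X -> branch(op(op(7, d), op(d, 7)), op(op(7, d), op(d, 7)), op(op(7, d), op(d, 7))), Z -> op(op(7, d), op(d, 7)) }, so P -> op(op(7, d), op(d, 7)).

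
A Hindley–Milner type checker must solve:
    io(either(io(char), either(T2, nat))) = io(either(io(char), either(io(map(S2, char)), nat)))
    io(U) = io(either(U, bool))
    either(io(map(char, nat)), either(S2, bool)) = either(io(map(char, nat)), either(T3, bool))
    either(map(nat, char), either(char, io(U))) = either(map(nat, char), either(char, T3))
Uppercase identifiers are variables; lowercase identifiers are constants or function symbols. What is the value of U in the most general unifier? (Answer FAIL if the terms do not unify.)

Decompose io/1: either(io(char), either(T2, nat)) = either(io(char), either(io(map(S2, char)), nat)).
Decompose either/2: io(char) = io(char),  either(T2, nat) = either(io(map(S2, char)), nat).
Delete trivial equation io(char) = io(char).
Decompose either/2: T2 = io(map(S2, char)),  nat = nat.
Bind T2 := io(map(S2, char)); no other remaining equation mentions T2.
Delete trivial equation nat = nat.
Decompose io/1: U = either(U, bool).
Occurs check fails: U occurs in either(U, bool); the equation U = either(U, bool) has no finite solution.

FAIL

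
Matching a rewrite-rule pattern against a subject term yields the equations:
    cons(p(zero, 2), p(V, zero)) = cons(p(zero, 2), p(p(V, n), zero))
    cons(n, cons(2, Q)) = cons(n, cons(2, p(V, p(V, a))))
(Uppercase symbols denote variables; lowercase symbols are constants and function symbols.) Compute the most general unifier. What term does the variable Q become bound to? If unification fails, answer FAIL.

FAIL

Decompose cons/2: p(zero, 2) = p(zero, 2),  p(V, zero) = p(p(V, n), zero).
Delete trivial equation p(zero, 2) = p(zero, 2).
Decompose p/2: V = p(V, n),  zero = zero.
Occurs check fails: V occurs in p(V, n); the equation V = p(V, n) has no finite solution.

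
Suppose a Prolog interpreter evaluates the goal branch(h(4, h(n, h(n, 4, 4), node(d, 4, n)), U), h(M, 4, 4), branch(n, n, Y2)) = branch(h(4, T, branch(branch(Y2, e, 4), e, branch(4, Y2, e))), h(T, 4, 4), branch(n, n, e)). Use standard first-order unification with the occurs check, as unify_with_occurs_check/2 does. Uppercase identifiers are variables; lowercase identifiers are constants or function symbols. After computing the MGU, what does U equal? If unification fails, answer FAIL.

branch(branch(e, e, 4), e, branch(4, e, e))

Decompose branch/3: h(4, h(n, h(n, 4, 4), node(d, 4, n)), U) = h(4, T, branch(branch(Y2, e, 4), e, branch(4, Y2, e))),  h(M, 4, 4) = h(T, 4, 4),  branch(n, n, Y2) = branch(n, n, e).
Decompose h/3: 4 = 4,  h(n, h(n, 4, 4), node(d, 4, n)) = T,  U = branch(branch(Y2, e, 4), e, branch(4, Y2, e)).
Delete trivial equation 4 = 4.
Bind T := h(n, h(n, 4, 4), node(d, 4, n)); substituting into the one remaining equation that mentions T gives: h(M, 4, 4) = h(h(n, h(n, 4, 4), node(d, 4, n)), 4, 4).
Bind U := branch(branch(Y2, e, 4), e, branch(4, Y2, e)); no other remaining equation mentions U.
Decompose h/3: M = h(n, h(n, 4, 4), node(d, 4, n)),  4 = 4,  4 = 4.
Bind M := h(n, h(n, 4, 4), node(d, 4, n)); no other remaining equation mentions M.
Delete trivial equation 4 = 4.
Delete trivial equation 4 = 4.
Decompose branch/3: n = n,  n = n,  Y2 = e.
Delete trivial equation n = n.
Delete trivial equation n = n.
Bind Y2 := e. Substituting into the earlier binding gives U := branch(branch(e, e, 4), e, branch(4, e, e)).
MGU = { T -> h(n, h(n, 4, 4), node(d, 4, n)), U -> branch(branch(e, e, 4), e, branch(4, e, e)), M -> h(n, h(n, 4, 4), node(d, 4, n)), Y2 -> e }, so U -> branch(branch(e, e, 4), e, branch(4, e, e)).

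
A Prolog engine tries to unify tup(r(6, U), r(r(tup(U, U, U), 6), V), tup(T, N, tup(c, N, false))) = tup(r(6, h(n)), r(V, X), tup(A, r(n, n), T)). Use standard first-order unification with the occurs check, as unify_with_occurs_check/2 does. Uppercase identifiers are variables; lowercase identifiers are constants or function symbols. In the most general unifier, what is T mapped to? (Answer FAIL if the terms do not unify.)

Decompose tup/3: r(6, U) = r(6, h(n)),  r(r(tup(U, U, U), 6), V) = r(V, X),  tup(T, N, tup(c, N, false)) = tup(A, r(n, n), T).
Decompose r/2: 6 = 6,  U = h(n).
Delete trivial equation 6 = 6.
Bind U := h(n); substituting into the one remaining equation that mentions U gives: r(r(tup(h(n), h(n), h(n)), 6), V) = r(V, X).
Decompose r/2: r(tup(h(n), h(n), h(n)), 6) = V,  V = X.
Bind V := r(tup(h(n), h(n), h(n)), 6); substituting into the one remaining equation that mentions V gives: r(tup(h(n), h(n), h(n)), 6) = X.
Bind X := r(tup(h(n), h(n), h(n)), 6); no other remaining equation mentions X.
Decompose tup/3: T = A,  N = r(n, n),  tup(c, N, false) = T.
Bind T := A; substituting into the one remaining equation that mentions T gives: tup(c, N, false) = A.
Bind N := r(n, n); substituting into the remaining equation gives: tup(c, r(n, n), false) = A.
Bind A := tup(c, r(n, n), false). Substituting into the earlier binding gives T := tup(c, r(n, n), false).
MGU = { U = h(n), V = r(tup(h(n), h(n), h(n)), 6), X = r(tup(h(n), h(n), h(n)), 6), T = tup(c, r(n, n), false), N = r(n, n), A = tup(c, r(n, n), false) }, so T = tup(c, r(n, n), false).

tup(c, r(n, n), false)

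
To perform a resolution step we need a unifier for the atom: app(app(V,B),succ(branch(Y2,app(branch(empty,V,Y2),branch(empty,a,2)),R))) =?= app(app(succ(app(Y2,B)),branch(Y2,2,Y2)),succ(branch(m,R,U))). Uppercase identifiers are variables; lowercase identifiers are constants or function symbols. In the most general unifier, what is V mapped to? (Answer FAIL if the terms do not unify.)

Decompose app/2: app(V,B) =?= app(succ(app(Y2,B)),branch(Y2,2,Y2)),  succ(branch(Y2,app(branch(empty,V,Y2),branch(empty,a,2)),R)) =?= succ(branch(m,R,U)).
Decompose app/2: V =?= succ(app(Y2,B)),  B =?= branch(Y2,2,Y2).
Bind V := succ(app(Y2,B)); substituting into the one remaining equation that mentions V gives: succ(branch(Y2,app(branch(empty,succ(app(Y2,B)),Y2),branch(empty,a,2)),R)) =?= succ(branch(m,R,U)).
Bind B := branch(Y2,2,Y2); substituting into the remaining equation gives: succ(branch(Y2,app(branch(empty,succ(app(Y2,branch(Y2,2,Y2))),Y2),branch(empty,a,2)),R)) =?= succ(branch(m,R,U)). Substituting into the earlier binding gives V := succ(app(Y2,branch(Y2,2,Y2))).
Decompose succ/1: branch(Y2,app(branch(empty,succ(app(Y2,branch(Y2,2,Y2))),Y2),branch(empty,a,2)),R) =?= branch(m,R,U).
Decompose branch/3: Y2 =?= m,  app(branch(empty,succ(app(Y2,branch(Y2,2,Y2))),Y2),branch(empty,a,2)) =?= R,  R =?= U.
Bind Y2 := m; substituting into the one remaining equation that mentions Y2 gives: app(branch(empty,succ(app(m,branch(m,2,m))),m),branch(empty,a,2)) =?= R. Substituting into the earlier bindings gives V := succ(app(m,branch(m,2,m))), B := branch(m,2,m).
Bind R := app(branch(empty,succ(app(m,branch(m,2,m))),m),branch(empty,a,2)); substituting into the remaining equation gives: app(branch(empty,succ(app(m,branch(m,2,m))),m),branch(empty,a,2)) =?= U.
Bind U := app(branch(empty,succ(app(m,branch(m,2,m))),m),branch(empty,a,2)).
MGU = { V -> succ(app(m,branch(m,2,m))), B -> branch(m,2,m), Y2 -> m, R -> app(branch(empty,succ(app(m,branch(m,2,m))),m),branch(empty,a,2)), U -> app(branch(empty,succ(app(m,branch(m,2,m))),m),branch(empty,a,2)) }, so V -> succ(app(m,branch(m,2,m))).

succ(app(m,branch(m,2,m)))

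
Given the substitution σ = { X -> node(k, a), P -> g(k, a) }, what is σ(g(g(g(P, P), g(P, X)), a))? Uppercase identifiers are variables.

g(g(g(g(k, a), g(k, a)), g(g(k, a), node(k, a))), a)

Replace each occurrence of X with node(k, a).
Replace each occurrence of P with g(k, a).
Result: g(g(g(g(k, a), g(k, a)), g(g(k, a), node(k, a))), a).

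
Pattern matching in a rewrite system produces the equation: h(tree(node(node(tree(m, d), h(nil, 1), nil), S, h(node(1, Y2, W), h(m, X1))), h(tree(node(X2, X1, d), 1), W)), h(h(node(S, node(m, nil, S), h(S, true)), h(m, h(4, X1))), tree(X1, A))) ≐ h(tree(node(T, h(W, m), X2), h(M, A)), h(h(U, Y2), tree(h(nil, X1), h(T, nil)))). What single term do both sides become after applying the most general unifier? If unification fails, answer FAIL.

Decompose h/2: tree(node(node(tree(m, d), h(nil, 1), nil), S, h(node(1, Y2, W), h(m, X1))), h(tree(node(X2, X1, d), 1), W)) ≐ tree(node(T, h(W, m), X2), h(M, A)),  h(h(node(S, node(m, nil, S), h(S, true)), h(m, h(4, X1))), tree(X1, A)) ≐ h(h(U, Y2), tree(h(nil, X1), h(T, nil))).
Decompose tree/2: node(node(tree(m, d), h(nil, 1), nil), S, h(node(1, Y2, W), h(m, X1))) ≐ node(T, h(W, m), X2),  h(tree(node(X2, X1, d), 1), W) ≐ h(M, A).
Decompose node/3: node(tree(m, d), h(nil, 1), nil) ≐ T,  S ≐ h(W, m),  h(node(1, Y2, W), h(m, X1)) ≐ X2.
Bind T := node(tree(m, d), h(nil, 1), nil); substituting into the one remaining equation that mentions T gives: h(h(node(S, node(m, nil, S), h(S, true)), h(m, h(4, X1))), tree(X1, A)) ≐ h(h(U, Y2), tree(h(nil, X1), h(node(tree(m, d), h(nil, 1), nil), nil))).
Bind S := h(W, m); substituting into the one remaining equation that mentions S gives: h(h(node(h(W, m), node(m, nil, h(W, m)), h(h(W, m), true)), h(m, h(4, X1))), tree(X1, A)) ≐ h(h(U, Y2), tree(h(nil, X1), h(node(tree(m, d), h(nil, 1), nil), nil))).
Bind X2 := h(node(1, Y2, W), h(m, X1)); substituting into the one remaining equation that mentions X2 gives: h(tree(node(h(node(1, Y2, W), h(m, X1)), X1, d), 1), W) ≐ h(M, A).
Decompose h/2: tree(node(h(node(1, Y2, W), h(m, X1)), X1, d), 1) ≐ M,  W ≐ A.
Bind M := tree(node(h(node(1, Y2, W), h(m, X1)), X1, d), 1); no other remaining equation mentions M.
Bind W := A; substituting into the remaining equation gives: h(h(node(h(A, m), node(m, nil, h(A, m)), h(h(A, m), true)), h(m, h(4, X1))), tree(X1, A)) ≐ h(h(U, Y2), tree(h(nil, X1), h(node(tree(m, d), h(nil, 1), nil), nil))). Substituting into the earlier bindings gives S := h(A, m), X2 := h(node(1, Y2, A), h(m, X1)), M := tree(node(h(node(1, Y2, A), h(m, X1)), X1, d), 1).
Decompose h/2: h(node(h(A, m), node(m, nil, h(A, m)), h(h(A, m), true)), h(m, h(4, X1))) ≐ h(U, Y2),  tree(X1, A) ≐ tree(h(nil, X1), h(node(tree(m, d), h(nil, 1), nil), nil)).
Decompose h/2: node(h(A, m), node(m, nil, h(A, m)), h(h(A, m), true)) ≐ U,  h(m, h(4, X1)) ≐ Y2.
Bind U := node(h(A, m), node(m, nil, h(A, m)), h(h(A, m), true)); no other remaining equation mentions U.
Bind Y2 := h(m, h(4, X1)); no other remaining equation mentions Y2. Substituting into the earlier bindings gives X2 := h(node(1, h(m, h(4, X1)), A), h(m, X1)), M := tree(node(h(node(1, h(m, h(4, X1)), A), h(m, X1)), X1, d), 1).
Decompose tree/2: X1 ≐ h(nil, X1),  A ≐ h(node(tree(m, d), h(nil, 1), nil), nil).
Occurs check fails: X1 occurs in h(nil, X1); the equation X1 ≐ h(nil, X1) has no finite solution.

FAIL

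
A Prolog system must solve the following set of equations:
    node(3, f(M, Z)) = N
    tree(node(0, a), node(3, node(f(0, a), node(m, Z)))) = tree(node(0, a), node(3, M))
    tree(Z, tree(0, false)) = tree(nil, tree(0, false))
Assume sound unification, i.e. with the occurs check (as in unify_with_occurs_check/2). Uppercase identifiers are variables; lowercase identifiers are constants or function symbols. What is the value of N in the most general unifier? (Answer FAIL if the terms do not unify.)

node(3, f(node(f(0, a), node(m, nil)), nil))

Bind N := node(3, f(M, Z)); no other remaining equation mentions N.
Decompose tree/2: node(0, a) = node(0, a),  node(3, node(f(0, a), node(m, Z))) = node(3, M).
Delete trivial equation node(0, a) = node(0, a).
Decompose node/2: 3 = 3,  node(f(0, a), node(m, Z)) = M.
Delete trivial equation 3 = 3.
Bind M := node(f(0, a), node(m, Z)); no other remaining equation mentions M. Substituting into the earlier binding gives N := node(3, f(node(f(0, a), node(m, Z)), Z)).
Decompose tree/2: Z = nil,  tree(0, false) = tree(0, false).
Bind Z := nil; no other remaining equation mentions Z. Substituting into the earlier bindings gives N := node(3, f(node(f(0, a), node(m, nil)), nil)), M := node(f(0, a), node(m, nil)).
Delete trivial equation tree(0, false) = tree(0, false).
MGU = { N -> node(3, f(node(f(0, a), node(m, nil)), nil)), M -> node(f(0, a), node(m, nil)), Z -> nil }, so N -> node(3, f(node(f(0, a), node(m, nil)), nil)).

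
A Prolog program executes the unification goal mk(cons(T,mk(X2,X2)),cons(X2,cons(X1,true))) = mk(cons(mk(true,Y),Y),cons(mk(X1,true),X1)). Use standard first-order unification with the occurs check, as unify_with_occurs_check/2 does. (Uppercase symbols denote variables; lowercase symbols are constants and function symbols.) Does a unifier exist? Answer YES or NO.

Decompose mk/2: cons(T,mk(X2,X2)) = cons(mk(true,Y),Y),  cons(X2,cons(X1,true)) = cons(mk(X1,true),X1).
Decompose cons/2: T = mk(true,Y),  mk(X2,X2) = Y.
Bind T := mk(true,Y); no other remaining equation mentions T.
Bind Y := mk(X2,X2); no other remaining equation mentions Y. Substituting into the earlier binding gives T := mk(true,mk(X2,X2)).
Decompose cons/2: X2 = mk(X1,true),  cons(X1,true) = X1.
Bind X2 := mk(X1,true); no other remaining equation mentions X2. Substituting into the earlier bindings gives T := mk(true,mk(mk(X1,true),mk(X1,true))), Y := mk(mk(X1,true),mk(X1,true)).
Occurs check fails: X1 occurs in cons(X1,true); the equation X1 = cons(X1,true) has no finite solution.

NO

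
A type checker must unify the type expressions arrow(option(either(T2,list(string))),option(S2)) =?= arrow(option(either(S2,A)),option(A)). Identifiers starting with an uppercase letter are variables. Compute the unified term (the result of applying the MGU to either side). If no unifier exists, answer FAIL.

Decompose arrow/2: option(either(T2,list(string))) =?= option(either(S2,A)),  option(S2) =?= option(A).
Decompose option/1: either(T2,list(string)) =?= either(S2,A).
Decompose either/2: T2 =?= S2,  list(string) =?= A.
Bind T2 := S2; no other remaining equation mentions T2.
Bind A := list(string); substituting into the remaining equation gives: option(S2) =?= option(list(string)).
Decompose option/1: S2 =?= list(string).
Bind S2 := list(string). Substituting into the earlier binding gives T2 := list(string).
Applying the MGU to either side gives arrow(option(either(list(string),list(string))),option(list(string))).

arrow(option(either(list(string),list(string))),option(list(string)))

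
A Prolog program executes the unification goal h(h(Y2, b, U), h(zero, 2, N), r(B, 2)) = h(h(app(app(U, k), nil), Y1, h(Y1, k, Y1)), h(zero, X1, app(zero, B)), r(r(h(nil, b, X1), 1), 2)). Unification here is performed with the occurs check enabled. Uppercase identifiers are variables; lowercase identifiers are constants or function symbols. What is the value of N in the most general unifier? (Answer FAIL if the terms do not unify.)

Decompose h/3: h(Y2, b, U) = h(app(app(U, k), nil), Y1, h(Y1, k, Y1)),  h(zero, 2, N) = h(zero, X1, app(zero, B)),  r(B, 2) = r(r(h(nil, b, X1), 1), 2).
Decompose h/3: Y2 = app(app(U, k), nil),  b = Y1,  U = h(Y1, k, Y1).
Bind Y2 := app(app(U, k), nil); no other remaining equation mentions Y2.
Bind Y1 := b; substituting into the one remaining equation that mentions Y1 gives: U = h(b, k, b).
Bind U := h(b, k, b); no other remaining equation mentions U. Substituting into the earlier binding gives Y2 := app(app(h(b, k, b), k), nil).
Decompose h/3: zero = zero,  2 = X1,  N = app(zero, B).
Delete trivial equation zero = zero.
Bind X1 := 2; substituting into the one remaining equation that mentions X1 gives: r(B, 2) = r(r(h(nil, b, 2), 1), 2).
Bind N := app(zero, B); no other remaining equation mentions N.
Decompose r/2: B = r(h(nil, b, 2), 1),  2 = 2.
Bind B := r(h(nil, b, 2), 1); no other remaining equation mentions B. Substituting into the earlier binding gives N := app(zero, r(h(nil, b, 2), 1)).
Delete trivial equation 2 = 2.
MGU = { Y2 = app(app(h(b, k, b), k), nil), Y1 = b, U = h(b, k, b), X1 = 2, N = app(zero, r(h(nil, b, 2), 1)), B = r(h(nil, b, 2), 1) }, so N = app(zero, r(h(nil, b, 2), 1)).

app(zero, r(h(nil, b, 2), 1))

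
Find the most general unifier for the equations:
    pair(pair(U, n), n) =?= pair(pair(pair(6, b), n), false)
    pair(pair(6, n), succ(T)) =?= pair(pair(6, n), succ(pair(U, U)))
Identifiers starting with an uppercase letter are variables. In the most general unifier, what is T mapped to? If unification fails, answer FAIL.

FAIL

Decompose pair/2: pair(U, n) =?= pair(pair(6, b), n),  n =?= false.
Decompose pair/2: U =?= pair(6, b),  n =?= n.
Bind U := pair(6, b); substituting into the one remaining equation that mentions U gives: pair(pair(6, n), succ(T)) =?= pair(pair(6, n), succ(pair(pair(6, b), pair(6, b)))).
Delete trivial equation n =?= n.
Clash: constants n and false differ; no unifier exists.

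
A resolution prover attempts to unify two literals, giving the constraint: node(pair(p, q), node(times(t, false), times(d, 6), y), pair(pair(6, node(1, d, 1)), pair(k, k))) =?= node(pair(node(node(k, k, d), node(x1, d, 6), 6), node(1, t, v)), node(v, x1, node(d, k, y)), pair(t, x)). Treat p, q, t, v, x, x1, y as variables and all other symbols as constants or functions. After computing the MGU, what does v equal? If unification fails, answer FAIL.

FAIL

Decompose node/3: pair(p, q) =?= pair(node(node(k, k, d), node(x1, d, 6), 6), node(1, t, v)),  node(times(t, false), times(d, 6), y) =?= node(v, x1, node(d, k, y)),  pair(pair(6, node(1, d, 1)), pair(k, k)) =?= pair(t, x).
Decompose pair/2: p =?= node(node(k, k, d), node(x1, d, 6), 6),  q =?= node(1, t, v).
Bind p := node(node(k, k, d), node(x1, d, 6), 6); no other remaining equation mentions p.
Bind q := node(1, t, v); no other remaining equation mentions q.
Decompose node/3: times(t, false) =?= v,  times(d, 6) =?= x1,  y =?= node(d, k, y).
Bind v := times(t, false); no other remaining equation mentions v. Substituting into the earlier binding gives q := node(1, t, times(t, false)).
Bind x1 := times(d, 6); no other remaining equation mentions x1. Substituting into the earlier binding gives p := node(node(k, k, d), node(times(d, 6), d, 6), 6).
Occurs check fails: y occurs in node(d, k, y); the equation y =?= node(d, k, y) has no finite solution.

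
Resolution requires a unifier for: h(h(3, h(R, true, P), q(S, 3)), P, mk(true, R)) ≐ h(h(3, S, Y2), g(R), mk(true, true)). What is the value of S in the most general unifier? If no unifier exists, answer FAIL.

h(true, true, g(true))

Decompose h/3: h(3, h(R, true, P), q(S, 3)) ≐ h(3, S, Y2),  P ≐ g(R),  mk(true, R) ≐ mk(true, true).
Decompose h/3: 3 ≐ 3,  h(R, true, P) ≐ S,  q(S, 3) ≐ Y2.
Delete trivial equation 3 ≐ 3.
Bind S := h(R, true, P); substituting into the one remaining equation that mentions S gives: q(h(R, true, P), 3) ≐ Y2.
Bind Y2 := q(h(R, true, P), 3); no other remaining equation mentions Y2.
Bind P := g(R); no other remaining equation mentions P. Substituting into the earlier bindings gives S := h(R, true, g(R)), Y2 := q(h(R, true, g(R)), 3).
Decompose mk/2: true ≐ true,  R ≐ true.
Delete trivial equation true ≐ true.
Bind R := true. Substituting into the earlier bindings gives S := h(true, true, g(true)), Y2 := q(h(true, true, g(true)), 3), P := g(true).
MGU = { S -> h(true, true, g(true)), Y2 -> q(h(true, true, g(true)), 3), P -> g(true), R -> true }, so S -> h(true, true, g(true)).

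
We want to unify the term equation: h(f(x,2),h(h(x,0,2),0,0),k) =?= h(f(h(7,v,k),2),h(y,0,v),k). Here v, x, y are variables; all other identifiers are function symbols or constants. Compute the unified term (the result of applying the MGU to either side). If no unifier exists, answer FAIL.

h(f(h(7,0,k),2),h(h(h(7,0,k),0,2),0,0),k)

Decompose h/3: f(x,2) =?= f(h(7,v,k),2),  h(h(x,0,2),0,0) =?= h(y,0,v),  k =?= k.
Decompose f/2: x =?= h(7,v,k),  2 =?= 2.
Bind x := h(7,v,k); substituting into the one remaining equation that mentions x gives: h(h(h(7,v,k),0,2),0,0) =?= h(y,0,v).
Delete trivial equation 2 =?= 2.
Decompose h/3: h(h(7,v,k),0,2) =?= y,  0 =?= 0,  0 =?= v.
Bind y := h(h(7,v,k),0,2); no other remaining equation mentions y.
Delete trivial equation 0 =?= 0.
Bind v := 0; no other remaining equation mentions v. Substituting into the earlier bindings gives x := h(7,0,k), y := h(h(7,0,k),0,2).
Delete trivial equation k =?= k.
Applying the MGU to either side gives h(f(h(7,0,k),2),h(h(h(7,0,k),0,2),0,0),k).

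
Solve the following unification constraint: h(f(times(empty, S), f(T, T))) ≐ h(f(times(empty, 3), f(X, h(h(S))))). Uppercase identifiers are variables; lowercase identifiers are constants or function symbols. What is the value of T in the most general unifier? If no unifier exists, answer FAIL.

Decompose h/1: f(times(empty, S), f(T, T)) ≐ f(times(empty, 3), f(X, h(h(S)))).
Decompose f/2: times(empty, S) ≐ times(empty, 3),  f(T, T) ≐ f(X, h(h(S))).
Decompose times/2: empty ≐ empty,  S ≐ 3.
Delete trivial equation empty ≐ empty.
Bind S := 3; substituting into the remaining equation gives: f(T, T) ≐ f(X, h(h(3))).
Decompose f/2: T ≐ X,  T ≐ h(h(3)).
Bind T := X; substituting into the remaining equation gives: X ≐ h(h(3)).
Bind X := h(h(3)). Substituting into the earlier binding gives T := h(h(3)).
MGU = { S ↦ 3, T ↦ h(h(3)), X ↦ h(h(3)) }, so T ↦ h(h(3)).

h(h(3))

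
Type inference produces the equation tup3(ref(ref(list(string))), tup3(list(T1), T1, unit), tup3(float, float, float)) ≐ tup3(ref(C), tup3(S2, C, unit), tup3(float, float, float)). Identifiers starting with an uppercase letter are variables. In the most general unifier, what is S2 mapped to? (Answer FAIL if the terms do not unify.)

list(ref(list(string)))

Decompose tup3/3: ref(ref(list(string))) ≐ ref(C),  tup3(list(T1), T1, unit) ≐ tup3(S2, C, unit),  tup3(float, float, float) ≐ tup3(float, float, float).
Decompose ref/1: ref(list(string)) ≐ C.
Bind C := ref(list(string)); substituting into the one remaining equation that mentions C gives: tup3(list(T1), T1, unit) ≐ tup3(S2, ref(list(string)), unit).
Decompose tup3/3: list(T1) ≐ S2,  T1 ≐ ref(list(string)),  unit ≐ unit.
Bind S2 := list(T1); no other remaining equation mentions S2.
Bind T1 := ref(list(string)); no other remaining equation mentions T1. Substituting into the earlier binding gives S2 := list(ref(list(string))).
Delete trivial equation unit ≐ unit.
Delete trivial equation tup3(float, float, float) ≐ tup3(float, float, float).
MGU = { C ↦ ref(list(string)), S2 ↦ list(ref(list(string))), T1 ↦ ref(list(string)) }, so S2 ↦ list(ref(list(string))).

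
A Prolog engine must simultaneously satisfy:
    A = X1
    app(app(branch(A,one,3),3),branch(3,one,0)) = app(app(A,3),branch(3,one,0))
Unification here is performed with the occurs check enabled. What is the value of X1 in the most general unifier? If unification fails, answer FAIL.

FAIL

Bind A := X1; substituting into the remaining equation gives: app(app(branch(X1,one,3),3),branch(3,one,0)) = app(app(X1,3),branch(3,one,0)).
Decompose app/2: app(branch(X1,one,3),3) = app(X1,3),  branch(3,one,0) = branch(3,one,0).
Decompose app/2: branch(X1,one,3) = X1,  3 = 3.
Occurs check fails: X1 occurs in branch(X1,one,3); the equation X1 = branch(X1,one,3) has no finite solution.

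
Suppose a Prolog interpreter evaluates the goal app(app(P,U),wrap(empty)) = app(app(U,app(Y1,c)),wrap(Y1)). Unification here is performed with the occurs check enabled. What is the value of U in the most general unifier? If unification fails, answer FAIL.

Decompose app/2: app(P,U) = app(U,app(Y1,c)),  wrap(empty) = wrap(Y1).
Decompose app/2: P = U,  U = app(Y1,c).
Bind P := U; no other remaining equation mentions P.
Bind U := app(Y1,c); no other remaining equation mentions U. Substituting into the earlier binding gives P := app(Y1,c).
Decompose wrap/1: empty = Y1.
Bind Y1 := empty. Substituting into the earlier bindings gives P := app(empty,c), U := app(empty,c).
MGU = { P ↦ app(empty,c), U ↦ app(empty,c), Y1 ↦ empty }, so U ↦ app(empty,c).

app(empty,c)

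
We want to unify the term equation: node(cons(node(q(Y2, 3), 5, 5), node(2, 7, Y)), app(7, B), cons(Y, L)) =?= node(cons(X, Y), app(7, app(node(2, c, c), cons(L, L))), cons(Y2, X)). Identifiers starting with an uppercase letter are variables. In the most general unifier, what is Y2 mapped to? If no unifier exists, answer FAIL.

FAIL

Decompose node/3: cons(node(q(Y2, 3), 5, 5), node(2, 7, Y)) =?= cons(X, Y),  app(7, B) =?= app(7, app(node(2, c, c), cons(L, L))),  cons(Y, L) =?= cons(Y2, X).
Decompose cons/2: node(q(Y2, 3), 5, 5) =?= X,  node(2, 7, Y) =?= Y.
Bind X := node(q(Y2, 3), 5, 5); substituting into the one remaining equation that mentions X gives: cons(Y, L) =?= cons(Y2, node(q(Y2, 3), 5, 5)).
Occurs check fails: Y occurs in node(2, 7, Y); the equation Y =?= node(2, 7, Y) has no finite solution.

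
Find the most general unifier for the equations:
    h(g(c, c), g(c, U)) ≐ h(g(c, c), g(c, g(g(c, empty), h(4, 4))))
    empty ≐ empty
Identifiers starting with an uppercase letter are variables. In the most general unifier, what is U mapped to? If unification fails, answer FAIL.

Decompose h/2: g(c, c) ≐ g(c, c),  g(c, U) ≐ g(c, g(g(c, empty), h(4, 4))).
Delete trivial equation g(c, c) ≐ g(c, c).
Decompose g/2: c ≐ c,  U ≐ g(g(c, empty), h(4, 4)).
Delete trivial equation c ≐ c.
Bind U := g(g(c, empty), h(4, 4)); no other remaining equation mentions U.
Delete trivial equation empty ≐ empty.
MGU = { U ↦ g(g(c, empty), h(4, 4)) }, so U ↦ g(g(c, empty), h(4, 4)).

g(g(c, empty), h(4, 4))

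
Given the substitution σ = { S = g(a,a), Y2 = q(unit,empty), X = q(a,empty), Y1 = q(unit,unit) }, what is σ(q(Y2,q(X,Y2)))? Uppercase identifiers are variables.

q(q(unit,empty),q(q(a,empty),q(unit,empty)))

Replace each occurrence of Y2 with q(unit,empty).
Replace each occurrence of X with q(a,empty).
Result: q(q(unit,empty),q(q(a,empty),q(unit,empty))).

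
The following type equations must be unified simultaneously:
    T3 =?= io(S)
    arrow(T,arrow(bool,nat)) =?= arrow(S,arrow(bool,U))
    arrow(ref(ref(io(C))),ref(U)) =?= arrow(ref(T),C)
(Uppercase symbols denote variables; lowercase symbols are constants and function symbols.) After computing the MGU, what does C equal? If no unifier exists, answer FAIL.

Bind T3 := io(S); no other remaining equation mentions T3.
Decompose arrow/2: T =?= S,  arrow(bool,nat) =?= arrow(bool,U).
Bind T := S; substituting into the one remaining equation that mentions T gives: arrow(ref(ref(io(C))),ref(U)) =?= arrow(ref(S),C).
Decompose arrow/2: bool =?= bool,  nat =?= U.
Delete trivial equation bool =?= bool.
Bind U := nat; substituting into the remaining equation gives: arrow(ref(ref(io(C))),ref(nat)) =?= arrow(ref(S),C).
Decompose arrow/2: ref(ref(io(C))) =?= ref(S),  ref(nat) =?= C.
Decompose ref/1: ref(io(C)) =?= S.
Bind S := ref(io(C)); no other remaining equation mentions S. Substituting into the earlier bindings gives T3 := io(ref(io(C))), T := ref(io(C)).
Bind C := ref(nat). Substituting into the earlier bindings gives T3 := io(ref(io(ref(nat)))), T := ref(io(ref(nat))), S := ref(io(ref(nat))).
MGU = { T3 -> io(ref(io(ref(nat)))), T -> ref(io(ref(nat))), U -> nat, S -> ref(io(ref(nat))), C -> ref(nat) }, so C -> ref(nat).

ref(nat)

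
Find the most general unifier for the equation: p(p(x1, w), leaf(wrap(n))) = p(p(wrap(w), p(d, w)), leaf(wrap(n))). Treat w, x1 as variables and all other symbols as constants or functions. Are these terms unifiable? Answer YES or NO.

Decompose p/2: p(x1, w) = p(wrap(w), p(d, w)),  leaf(wrap(n)) = leaf(wrap(n)).
Decompose p/2: x1 = wrap(w),  w = p(d, w).
Bind x1 := wrap(w); no other remaining equation mentions x1.
Occurs check fails: w occurs in p(d, w); the equation w = p(d, w) has no finite solution.

NO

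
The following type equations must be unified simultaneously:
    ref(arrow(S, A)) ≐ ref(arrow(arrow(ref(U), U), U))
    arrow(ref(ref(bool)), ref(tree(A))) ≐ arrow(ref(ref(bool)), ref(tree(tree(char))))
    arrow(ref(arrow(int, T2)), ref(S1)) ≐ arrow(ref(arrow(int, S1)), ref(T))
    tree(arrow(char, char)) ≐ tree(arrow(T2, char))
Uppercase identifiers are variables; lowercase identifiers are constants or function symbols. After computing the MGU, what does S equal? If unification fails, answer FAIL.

arrow(ref(tree(char)), tree(char))

Decompose ref/1: arrow(S, A) ≐ arrow(arrow(ref(U), U), U).
Decompose arrow/2: S ≐ arrow(ref(U), U),  A ≐ U.
Bind S := arrow(ref(U), U); no other remaining equation mentions S.
Bind A := U; substituting into the one remaining equation that mentions A gives: arrow(ref(ref(bool)), ref(tree(U))) ≐ arrow(ref(ref(bool)), ref(tree(tree(char)))).
Decompose arrow/2: ref(ref(bool)) ≐ ref(ref(bool)),  ref(tree(U)) ≐ ref(tree(tree(char))).
Delete trivial equation ref(ref(bool)) ≐ ref(ref(bool)).
Decompose ref/1: tree(U) ≐ tree(tree(char)).
Decompose tree/1: U ≐ tree(char).
Bind U := tree(char); no other remaining equation mentions U. Substituting into the earlier bindings gives S := arrow(ref(tree(char)), tree(char)), A := tree(char).
Decompose arrow/2: ref(arrow(int, T2)) ≐ ref(arrow(int, S1)),  ref(S1) ≐ ref(T).
Decompose ref/1: arrow(int, T2) ≐ arrow(int, S1).
Decompose arrow/2: int ≐ int,  T2 ≐ S1.
Delete trivial equation int ≐ int.
Bind T2 := S1; substituting into the one remaining equation that mentions T2 gives: tree(arrow(char, char)) ≐ tree(arrow(S1, char)).
Decompose ref/1: S1 ≐ T.
Bind S1 := T; substituting into the remaining equation gives: tree(arrow(char, char)) ≐ tree(arrow(T, char)). Substituting into the earlier binding gives T2 := T.
Decompose tree/1: arrow(char, char) ≐ arrow(T, char).
Decompose arrow/2: char ≐ T,  char ≐ char.
Bind T := char; no other remaining equation mentions T. Substituting into the earlier bindings gives T2 := char, S1 := char.
Delete trivial equation char ≐ char.
MGU = { S -> arrow(ref(tree(char)), tree(char)), A -> tree(char), U -> tree(char), T2 -> char, S1 -> char, T -> char }, so S -> arrow(ref(tree(char)), tree(char)).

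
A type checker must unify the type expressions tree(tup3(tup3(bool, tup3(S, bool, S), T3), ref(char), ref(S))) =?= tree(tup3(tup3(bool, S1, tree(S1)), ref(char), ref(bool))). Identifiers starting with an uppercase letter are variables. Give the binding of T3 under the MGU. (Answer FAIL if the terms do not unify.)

tree(tup3(bool, bool, bool))

Decompose tree/1: tup3(tup3(bool, tup3(S, bool, S), T3), ref(char), ref(S)) =?= tup3(tup3(bool, S1, tree(S1)), ref(char), ref(bool)).
Decompose tup3/3: tup3(bool, tup3(S, bool, S), T3) =?= tup3(bool, S1, tree(S1)),  ref(char) =?= ref(char),  ref(S) =?= ref(bool).
Decompose tup3/3: bool =?= bool,  tup3(S, bool, S) =?= S1,  T3 =?= tree(S1).
Delete trivial equation bool =?= bool.
Bind S1 := tup3(S, bool, S); substituting into the one remaining equation that mentions S1 gives: T3 =?= tree(tup3(S, bool, S)).
Bind T3 := tree(tup3(S, bool, S)); no other remaining equation mentions T3.
Delete trivial equation ref(char) =?= ref(char).
Decompose ref/1: S =?= bool.
Bind S := bool. Substituting into the earlier bindings gives S1 := tup3(bool, bool, bool), T3 := tree(tup3(bool, bool, bool)).
MGU = { S1 ↦ tup3(bool, bool, bool), T3 ↦ tree(tup3(bool, bool, bool)), S ↦ bool }, so T3 ↦ tree(tup3(bool, bool, bool)).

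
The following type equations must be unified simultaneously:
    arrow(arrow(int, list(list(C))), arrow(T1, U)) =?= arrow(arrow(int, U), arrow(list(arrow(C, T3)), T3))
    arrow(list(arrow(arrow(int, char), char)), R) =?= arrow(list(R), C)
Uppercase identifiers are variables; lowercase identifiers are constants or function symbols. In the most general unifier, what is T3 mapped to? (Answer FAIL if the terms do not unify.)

Decompose arrow/2: arrow(int, list(list(C))) =?= arrow(int, U),  arrow(T1, U) =?= arrow(list(arrow(C, T3)), T3).
Decompose arrow/2: int =?= int,  list(list(C)) =?= U.
Delete trivial equation int =?= int.
Bind U := list(list(C)); substituting into the one remaining equation that mentions U gives: arrow(T1, list(list(C))) =?= arrow(list(arrow(C, T3)), T3).
Decompose arrow/2: T1 =?= list(arrow(C, T3)),  list(list(C)) =?= T3.
Bind T1 := list(arrow(C, T3)); no other remaining equation mentions T1.
Bind T3 := list(list(C)); no other remaining equation mentions T3. Substituting into the earlier binding gives T1 := list(arrow(C, list(list(C)))).
Decompose arrow/2: list(arrow(arrow(int, char), char)) =?= list(R),  R =?= C.
Decompose list/1: arrow(arrow(int, char), char) =?= R.
Bind R := arrow(arrow(int, char), char); substituting into the remaining equation gives: arrow(arrow(int, char), char) =?= C.
Bind C := arrow(arrow(int, char), char). Substituting into the earlier bindings gives U := list(list(arrow(arrow(int, char), char))), T1 := list(arrow(arrow(arrow(int, char), char), list(list(arrow(arrow(int, char), char))))), T3 := list(list(arrow(arrow(int, char), char))).
MGU = { U ↦ list(list(arrow(arrow(int, char), char))), T1 ↦ list(arrow(arrow(arrow(int, char), char), list(list(arrow(arrow(int, char), char))))), T3 ↦ list(list(arrow(arrow(int, char), char))), R ↦ arrow(arrow(int, char), char), C ↦ arrow(arrow(int, char), char) }, so T3 ↦ list(list(arrow(arrow(int, char), char))).

list(list(arrow(arrow(int, char), char)))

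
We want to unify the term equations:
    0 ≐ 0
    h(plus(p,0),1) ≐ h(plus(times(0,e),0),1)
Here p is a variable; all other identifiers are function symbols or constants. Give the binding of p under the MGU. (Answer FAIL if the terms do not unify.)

times(0,e)

Delete trivial equation 0 ≐ 0.
Decompose h/2: plus(p,0) ≐ plus(times(0,e),0),  1 ≐ 1.
Decompose plus/2: p ≐ times(0,e),  0 ≐ 0.
Bind p := times(0,e); no other remaining equation mentions p.
Delete trivial equation 0 ≐ 0.
Delete trivial equation 1 ≐ 1.
MGU = { p := times(0,e) }, so p := times(0,e).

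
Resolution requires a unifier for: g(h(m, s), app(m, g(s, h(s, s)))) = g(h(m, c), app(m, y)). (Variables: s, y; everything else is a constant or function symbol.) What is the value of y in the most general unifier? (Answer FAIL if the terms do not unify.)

g(c, h(c, c))

Decompose g/2: h(m, s) = h(m, c),  app(m, g(s, h(s, s))) = app(m, y).
Decompose h/2: m = m,  s = c.
Delete trivial equation m = m.
Bind s := c; substituting into the remaining equation gives: app(m, g(c, h(c, c))) = app(m, y).
Decompose app/2: m = m,  g(c, h(c, c)) = y.
Delete trivial equation m = m.
Bind y := g(c, h(c, c)).
MGU = { s := c, y := g(c, h(c, c)) }, so y := g(c, h(c, c)).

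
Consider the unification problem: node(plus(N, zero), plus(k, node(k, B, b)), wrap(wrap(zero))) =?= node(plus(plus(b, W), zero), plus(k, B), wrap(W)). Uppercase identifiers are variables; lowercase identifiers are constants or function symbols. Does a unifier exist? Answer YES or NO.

NO

Decompose node/3: plus(N, zero) =?= plus(plus(b, W), zero),  plus(k, node(k, B, b)) =?= plus(k, B),  wrap(wrap(zero)) =?= wrap(W).
Decompose plus/2: N =?= plus(b, W),  zero =?= zero.
Bind N := plus(b, W); no other remaining equation mentions N.
Delete trivial equation zero =?= zero.
Decompose plus/2: k =?= k,  node(k, B, b) =?= B.
Delete trivial equation k =?= k.
Occurs check fails: B occurs in node(k, B, b); the equation B =?= node(k, B, b) has no finite solution.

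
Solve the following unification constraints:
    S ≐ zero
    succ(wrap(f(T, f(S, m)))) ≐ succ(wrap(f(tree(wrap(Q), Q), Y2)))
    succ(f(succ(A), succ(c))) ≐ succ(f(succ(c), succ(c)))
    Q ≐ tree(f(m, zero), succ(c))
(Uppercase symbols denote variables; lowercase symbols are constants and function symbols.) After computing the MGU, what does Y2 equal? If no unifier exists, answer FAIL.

f(zero, m)

Bind S := zero; substituting into the one remaining equation that mentions S gives: succ(wrap(f(T, f(zero, m)))) ≐ succ(wrap(f(tree(wrap(Q), Q), Y2))).
Decompose succ/1: wrap(f(T, f(zero, m))) ≐ wrap(f(tree(wrap(Q), Q), Y2)).
Decompose wrap/1: f(T, f(zero, m)) ≐ f(tree(wrap(Q), Q), Y2).
Decompose f/2: T ≐ tree(wrap(Q), Q),  f(zero, m) ≐ Y2.
Bind T := tree(wrap(Q), Q); no other remaining equation mentions T.
Bind Y2 := f(zero, m); no other remaining equation mentions Y2.
Decompose succ/1: f(succ(A), succ(c)) ≐ f(succ(c), succ(c)).
Decompose f/2: succ(A) ≐ succ(c),  succ(c) ≐ succ(c).
Decompose succ/1: A ≐ c.
Bind A := c; no other remaining equation mentions A.
Delete trivial equation succ(c) ≐ succ(c).
Bind Q := tree(f(m, zero), succ(c)). Substituting into the earlier binding gives T := tree(wrap(tree(f(m, zero), succ(c))), tree(f(m, zero), succ(c))).
MGU = { S ↦ zero, T ↦ tree(wrap(tree(f(m, zero), succ(c))), tree(f(m, zero), succ(c))), Y2 ↦ f(zero, m), A ↦ c, Q ↦ tree(f(m, zero), succ(c)) }, so Y2 ↦ f(zero, m).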